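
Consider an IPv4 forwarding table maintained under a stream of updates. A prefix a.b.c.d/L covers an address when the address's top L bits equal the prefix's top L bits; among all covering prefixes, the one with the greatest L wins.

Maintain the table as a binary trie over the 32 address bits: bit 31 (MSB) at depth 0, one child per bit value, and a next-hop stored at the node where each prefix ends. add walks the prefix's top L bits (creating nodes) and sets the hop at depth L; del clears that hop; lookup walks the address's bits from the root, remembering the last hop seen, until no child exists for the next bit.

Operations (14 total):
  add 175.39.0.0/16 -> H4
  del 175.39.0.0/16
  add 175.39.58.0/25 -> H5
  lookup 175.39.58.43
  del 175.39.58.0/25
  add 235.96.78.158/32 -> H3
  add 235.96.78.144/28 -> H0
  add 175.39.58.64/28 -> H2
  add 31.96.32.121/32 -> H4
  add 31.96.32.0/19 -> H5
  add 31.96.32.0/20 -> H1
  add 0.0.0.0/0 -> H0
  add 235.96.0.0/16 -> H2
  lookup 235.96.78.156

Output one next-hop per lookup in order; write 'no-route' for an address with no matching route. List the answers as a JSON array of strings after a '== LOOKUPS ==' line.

Trace:
  + 175.39.0.0/16 (H4) depth=16
  del 175.39.0.0/16 (clear depth 16)
  + 175.39.58.0/25 (H5) depth=25
  lookup 175.39.58.43: bits 1010111100100111001110100 walk d0:-→d1:-→d2:-→d3:-→d4:-→d5:-→d6:-→d7:-→d8:-→d9:-→d10:-→d11:-→d12:-→d13:-→d14:-→d15:-→d16:-→d17:-→d18:-→d19:-→d20:-→d21:-→d22:-→d23:-→d24:-→d25:H5 -> H5
  del 175.39.58.0/25 (clear depth 25)
  + 235.96.78.158/32 (H3) depth=32
  + 235.96.78.144/28 (H0) depth=28
  + 175.39.58.64/28 (H2) depth=28
  + 31.96.32.121/32 (H4) depth=32
  + 31.96.32.0/19 (H5) depth=19
  + 31.96.32.0/20 (H1) depth=20
  + 0.0.0.0/0 (H0) depth=0
  + 235.96.0.0/16 (H2) depth=16
  lookup 235.96.78.156: bits 111010110110000001001110100111 walk d0:H0→d1:-→d2:-→d3:-→d4:-→d5:-→d6:-→d7:-→d8:-→d9:-→d10:-→d11:-→d12:-→d13:-→d14:-→d15:-→d16:H2→d17:-→d18:-→d19:-→d20:-→d21:-→d22:-→d23:-→d24:-→d25:-→d26:-→d27:-→d28:H0→d29:-→d30:- -> H0

== LOOKUPS ==
["H5","H0"]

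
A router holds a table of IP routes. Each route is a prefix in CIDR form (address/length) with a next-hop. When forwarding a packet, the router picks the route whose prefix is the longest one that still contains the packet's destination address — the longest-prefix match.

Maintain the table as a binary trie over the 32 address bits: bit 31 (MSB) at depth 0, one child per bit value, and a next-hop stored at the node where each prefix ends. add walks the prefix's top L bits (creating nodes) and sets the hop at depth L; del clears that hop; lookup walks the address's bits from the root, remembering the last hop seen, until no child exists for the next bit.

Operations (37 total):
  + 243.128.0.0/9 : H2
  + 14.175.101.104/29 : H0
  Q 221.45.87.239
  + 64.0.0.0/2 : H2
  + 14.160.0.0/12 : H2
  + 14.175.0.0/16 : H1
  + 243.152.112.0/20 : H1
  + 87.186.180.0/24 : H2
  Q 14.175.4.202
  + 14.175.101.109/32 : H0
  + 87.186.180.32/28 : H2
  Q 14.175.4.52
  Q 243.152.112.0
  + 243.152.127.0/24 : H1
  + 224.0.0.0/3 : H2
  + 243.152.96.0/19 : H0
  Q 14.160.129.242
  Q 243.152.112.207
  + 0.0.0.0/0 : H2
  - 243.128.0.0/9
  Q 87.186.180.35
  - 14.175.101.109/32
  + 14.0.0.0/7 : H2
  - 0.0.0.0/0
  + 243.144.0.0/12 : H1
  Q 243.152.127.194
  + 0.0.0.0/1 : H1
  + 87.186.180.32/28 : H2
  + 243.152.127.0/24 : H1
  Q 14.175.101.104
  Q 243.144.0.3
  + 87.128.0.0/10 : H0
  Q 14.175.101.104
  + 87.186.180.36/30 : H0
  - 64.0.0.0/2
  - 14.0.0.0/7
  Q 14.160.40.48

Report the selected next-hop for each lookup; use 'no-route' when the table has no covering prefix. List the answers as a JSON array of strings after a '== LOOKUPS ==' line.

Apply in order:
  add 243.128.0.0/9 -> H2 at depth 9
  add 14.175.101.104/29 -> H0 at depth 29
  Q 221.45.87.239: descend 11 ; hops seen [∅] ; pick no-route
  add 64.0.0.0/2 -> H2 at depth 2
  add 14.160.0.0/12 -> H2 at depth 12
  add 14.175.0.0/16 -> H1 at depth 16
  add 243.152.112.0/20 -> H1 at depth 20
  add 87.186.180.0/24 -> H2 at depth 24
  Q 14.175.4.202: descend 00001110101011110 ; hops seen [H2,H1] ; pick H1
  add 14.175.101.109/32 -> H0 at depth 32
  add 87.186.180.32/28 -> H2 at depth 28
  Q 14.175.4.52: descend 00001110101011110 ; hops seen [H2,H1] ; pick H1
  Q 243.152.112.0: descend 11110011100110000111 ; hops seen [H2,H1] ; pick H1
  add 243.152.127.0/24 -> H1 at depth 24
  add 224.0.0.0/3 -> H2 at depth 3
  add 243.152.96.0/19 -> H0 at depth 19
  Q 14.160.129.242: descend 000011101010 ; hops seen [H2] ; pick H2
  Q 243.152.112.207: descend 11110011100110000111 ; hops seen [H2,H2,H0,H1] ; pick H1
  add 0.0.0.0/0 -> H2 at depth 0
  - 243.128.0.0/9 clear@9
  Q 87.186.180.35: descend 0101011110111010101101000010 ; hops seen [H2,H2,H2,H2] ; pick H2
  - 14.175.101.109/32 clear@32
  add 14.0.0.0/7 -> H2 at depth 7
  - 0.0.0.0/0 clear@0
  add 243.144.0.0/12 -> H1 at depth 12
  Q 243.152.127.194: descend 111100111001100001111111 ; hops seen [H2,H1,H0,H1,H1] ; pick H1
  add 0.0.0.0/1 -> H1 at depth 1
  add 87.186.180.32/28 -> H2 at depth 28
  add 243.152.127.0/24 -> H1 at depth 24
  Q 14.175.101.104: descend 00001110101011110110010101101 ; hops seen [H1,H2,H2,H1,H0] ; pick H0
  Q 243.144.0.3: descend 111100111001 ; hops seen [H2,H1] ; pick H1
  add 87.128.0.0/10 -> H0 at depth 10
  Q 14.175.101.104: descend 00001110101011110110010101101 ; hops seen [H1,H2,H2,H1,H0] ; pick H0
  add 87.186.180.36/30 -> H0 at depth 30
  - 64.0.0.0/2 clear@2
  - 14.0.0.0/7 clear@7
  Q 14.160.40.48: descend 000011101010 ; hops seen [H1,H2] ; pick H2

== LOOKUPS ==
["no-route","H1","H1","H1","H2","H1","H2","H1","H0","H1","H0","H2"]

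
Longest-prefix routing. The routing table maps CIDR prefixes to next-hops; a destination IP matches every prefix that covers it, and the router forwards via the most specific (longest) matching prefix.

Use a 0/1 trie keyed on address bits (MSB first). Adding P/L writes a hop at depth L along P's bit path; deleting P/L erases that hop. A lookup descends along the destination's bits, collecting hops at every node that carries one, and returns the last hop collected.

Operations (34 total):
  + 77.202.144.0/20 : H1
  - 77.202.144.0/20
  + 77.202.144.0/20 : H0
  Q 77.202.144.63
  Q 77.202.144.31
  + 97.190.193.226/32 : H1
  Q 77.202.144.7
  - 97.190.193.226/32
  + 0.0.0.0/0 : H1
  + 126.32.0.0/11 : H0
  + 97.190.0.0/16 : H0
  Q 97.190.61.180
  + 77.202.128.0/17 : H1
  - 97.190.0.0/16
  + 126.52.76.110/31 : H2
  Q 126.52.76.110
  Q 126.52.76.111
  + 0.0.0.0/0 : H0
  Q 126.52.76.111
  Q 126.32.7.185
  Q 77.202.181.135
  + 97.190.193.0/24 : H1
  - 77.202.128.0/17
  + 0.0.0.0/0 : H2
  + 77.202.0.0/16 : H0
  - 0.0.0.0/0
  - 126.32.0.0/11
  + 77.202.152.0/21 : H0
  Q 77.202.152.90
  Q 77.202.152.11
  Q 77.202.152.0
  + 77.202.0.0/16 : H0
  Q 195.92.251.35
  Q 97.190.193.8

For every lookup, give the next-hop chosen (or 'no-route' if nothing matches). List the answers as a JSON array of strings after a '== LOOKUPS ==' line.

Trace:
  + 77.202.144.0/20 (H1) depth=20
  del 77.202.144.0/20 (clear depth 20)
  + 77.202.144.0/20 (H0) depth=20
  Q 77.202.144.63: descend 01001101110010101001 ; hops seen [H0] ; pick H0
  Q 77.202.144.31: descend 01001101110010101001 ; hops seen [H0] ; pick H0
  + 97.190.193.226/32 (H1) depth=32
  Q 77.202.144.7: descend 01001101110010101001 ; hops seen [H0] ; pick H0
  del 97.190.193.226/32 (clear depth 32)
  + 0.0.0.0/0 (H1) depth=0
  + 126.32.0.0/11 (H0) depth=11
  + 97.190.0.0/16 (H0) depth=16
  Q 97.190.61.180: descend 0110000110111110 ; hops seen [H1,H0] ; pick H0
  + 77.202.128.0/17 (H1) depth=17
  del 97.190.0.0/16 (clear depth 16)
  + 126.52.76.110/31 (H2) depth=31
  Q 126.52.76.110: descend 0111111000110100010011000110111 ; hops seen [H1,H0,H2] ; pick H2
  Q 126.52.76.111: descend 0111111000110100010011000110111 ; hops seen [H1,H0,H2] ; pick H2
  + 0.0.0.0/0 (H0) depth=0
  Q 126.52.76.111: descend 0111111000110100010011000110111 ; hops seen [H0,H0,H2] ; pick H2
  Q 126.32.7.185: descend 01111110001 ; hops seen [H0,H0] ; pick H0
  Q 77.202.181.135: descend 010011011100101010 ; hops seen [H0,H1] ; pick H1
  + 97.190.193.0/24 (H1) depth=24
  del 77.202.128.0/17 (clear depth 17)
  + 0.0.0.0/0 (H2) depth=0
  + 77.202.0.0/16 (H0) depth=16
  del 0.0.0.0/0 (clear depth 0)
  del 126.32.0.0/11 (clear depth 11)
  + 77.202.152.0/21 (H0) depth=21
  Q 77.202.152.90: descend 010011011100101010011 ; hops seen [H0,H0,H0] ; pick H0
  Q 77.202.152.11: descend 010011011100101010011 ; hops seen [H0,H0,H0] ; pick H0
  Q 77.202.152.0: descend 010011011100101010011 ; hops seen [H0,H0,H0] ; pick H0
  + 77.202.0.0/16 (H0) depth=16
  Q 195.92.251.35: descend ε ; hops seen [∅] ; pick no-route
  Q 97.190.193.8: descend 011000011011111011000001 ; hops seen [H1] ; pick H1

== LOOKUPS ==
["H0","H0","H0","H0","H2","H2","H2","H0","H1","H0","H0","H0","no-route","H1"]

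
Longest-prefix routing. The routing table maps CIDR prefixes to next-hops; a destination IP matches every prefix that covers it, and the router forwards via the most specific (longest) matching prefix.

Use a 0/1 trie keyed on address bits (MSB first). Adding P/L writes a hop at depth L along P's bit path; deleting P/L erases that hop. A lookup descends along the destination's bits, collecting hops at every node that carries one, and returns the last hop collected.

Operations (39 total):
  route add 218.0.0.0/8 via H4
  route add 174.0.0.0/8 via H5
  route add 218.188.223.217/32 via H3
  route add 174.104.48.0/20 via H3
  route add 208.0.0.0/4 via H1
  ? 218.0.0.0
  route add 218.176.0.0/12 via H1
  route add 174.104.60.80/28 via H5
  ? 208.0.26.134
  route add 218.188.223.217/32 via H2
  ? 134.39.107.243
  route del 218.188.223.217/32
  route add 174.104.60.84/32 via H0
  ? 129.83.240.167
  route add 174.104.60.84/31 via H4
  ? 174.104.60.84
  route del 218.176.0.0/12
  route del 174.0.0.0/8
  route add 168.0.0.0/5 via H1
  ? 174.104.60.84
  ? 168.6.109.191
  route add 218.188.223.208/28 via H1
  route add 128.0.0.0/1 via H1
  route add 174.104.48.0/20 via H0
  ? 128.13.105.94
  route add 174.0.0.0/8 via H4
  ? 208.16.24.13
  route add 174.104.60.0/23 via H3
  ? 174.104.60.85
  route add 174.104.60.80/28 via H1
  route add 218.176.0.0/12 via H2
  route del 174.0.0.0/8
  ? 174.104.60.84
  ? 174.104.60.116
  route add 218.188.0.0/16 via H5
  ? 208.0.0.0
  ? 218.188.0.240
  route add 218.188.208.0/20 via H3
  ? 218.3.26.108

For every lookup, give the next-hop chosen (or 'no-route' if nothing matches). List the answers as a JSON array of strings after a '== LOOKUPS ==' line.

Apply in order:
  + 218.0.0.0/8 (H4) depth=8
  + 174.0.0.0/8 (H5) depth=8
  + 218.188.223.217/32 (H3) depth=32
  + 174.104.48.0/20 (H3) depth=20
  + 208.0.0.0/4 (H1) depth=4
  ? 218.0.0.0  path d0:-→d1:-→d2:-→d3:-→d4:H1→d5:-→d6:-→d7:-→d8:H4  best=H4
  + 218.176.0.0/12 (H1) depth=12
  + 174.104.60.80/28 (H5) depth=28
  ? 208.0.26.134  path d0:-→d1:-→d2:-→d3:-→d4:H1  best=H1
  + 218.188.223.217/32 (H2) depth=32
  ? 134.39.107.243  path d0:-→d1:-→d2:-  best=no-route
  del 218.188.223.217/32 (clear depth 32)
  + 174.104.60.84/32 (H0) depth=32
  ? 129.83.240.167  path d0:-→d1:-→d2:-  best=no-route
  + 174.104.60.84/31 (H4) depth=31
  ? 174.104.60.84  path d0:-→d1:-→d2:-→d3:-→d4:-→d5:-→d6:-→d7:-→d8:H5→d9:-→d10:-→d11:-→d12:-→d13:-→d14:-→d15:-→d16:-→d17:-→d18:-→d19:-→d20:H3→d21:-→d22:-→d23:-→d24:-→d25:-→d26:-→d27:-→d28:H5→d29:-→d30:-→d31:H4→d32:H0  best=H0
  del 218.176.0.0/12 (clear depth 12)
  del 174.0.0.0/8 (clear depth 8)
  + 168.0.0.0/5 (H1) depth=5
  ? 174.104.60.84  path d0:-→d1:-→d2:-→d3:-→d4:-→d5:H1→d6:-→d7:-→d8:-→d9:-→d10:-→d11:-→d12:-→d13:-→d14:-→d15:-→d16:-→d17:-→d18:-→d19:-→d20:H3→d21:-→d22:-→d23:-→d24:-→d25:-→d26:-→d27:-→d28:H5→d29:-→d30:-→d31:H4→d32:H0  best=H0
  ? 168.6.109.191  path d0:-→d1:-→d2:-→d3:-→d4:-→d5:H1  best=H1
  + 218.188.223.208/28 (H1) depth=28
  + 128.0.0.0/1 (H1) depth=1
  + 174.104.48.0/20 (H0) depth=20
  ? 128.13.105.94  path d0:-→d1:H1→d2:-  best=H1
  + 174.0.0.0/8 (H4) depth=8
  ? 208.16.24.13  path d0:-→d1:H1→d2:-→d3:-→d4:H1  best=H1
  + 174.104.60.0/23 (H3) depth=23
  ? 174.104.60.85  path d0:-→d1:H1→d2:-→d3:-→d4:-→d5:H1→d6:-→d7:-→d8:H4→d9:-→d10:-→d11:-→d12:-→d13:-→d14:-→d15:-→d16:-→d17:-→d18:-→d19:-→d20:H0→d21:-→d22:-→d23:H3→d24:-→d25:-→d26:-→d27:-→d28:H5→d29:-→d30:-→d31:H4  best=H4
  + 174.104.60.80/28 (H1) depth=28
  + 218.176.0.0/12 (H2) depth=12
  del 174.0.0.0/8 (clear depth 8)
  ? 174.104.60.84  path d0:-→d1:H1→d2:-→d3:-→d4:-→d5:H1→d6:-→d7:-→d8:-→d9:-→d10:-→d11:-→d12:-→d13:-→d14:-→d15:-→d16:-→d17:-→d18:-→d19:-→d20:H0→d21:-→d22:-→d23:H3→d24:-→d25:-→d26:-→d27:-→d28:H1→d29:-→d30:-→d31:H4→d32:H0  best=H0
  ? 174.104.60.116  path d0:-→d1:H1→d2:-→d3:-→d4:-→d5:H1→d6:-→d7:-→d8:-→d9:-→d10:-→d11:-→d12:-→d13:-→d14:-→d15:-→d16:-→d17:-→d18:-→d19:-→d20:H0→d21:-→d22:-→d23:H3→d24:-→d25:-→d26:-  best=H3
  + 218.188.0.0/16 (H5) depth=16
  ? 208.0.0.0  path d0:-→d1:H1→d2:-→d3:-→d4:H1  best=H1
  ? 218.188.0.240  path d0:-→d1:H1→d2:-→d3:-→d4:H1→d5:-→d6:-→d7:-→d8:H4→d9:-→d10:-→d11:-→d12:H2→d13:-→d14:-→d15:-→d16:H5  best=H5
  + 218.188.208.0/20 (H3) depth=20
  ? 218.3.26.108  path d0:-→d1:H1→d2:-→d3:-→d4:H1→d5:-→d6:-→d7:-→d8:H4  best=H4

== LOOKUPS ==
["H4","H1","no-route","no-route","H0","H0","H1","H1","H1","H4","H0","H3","H1","H5","H4"]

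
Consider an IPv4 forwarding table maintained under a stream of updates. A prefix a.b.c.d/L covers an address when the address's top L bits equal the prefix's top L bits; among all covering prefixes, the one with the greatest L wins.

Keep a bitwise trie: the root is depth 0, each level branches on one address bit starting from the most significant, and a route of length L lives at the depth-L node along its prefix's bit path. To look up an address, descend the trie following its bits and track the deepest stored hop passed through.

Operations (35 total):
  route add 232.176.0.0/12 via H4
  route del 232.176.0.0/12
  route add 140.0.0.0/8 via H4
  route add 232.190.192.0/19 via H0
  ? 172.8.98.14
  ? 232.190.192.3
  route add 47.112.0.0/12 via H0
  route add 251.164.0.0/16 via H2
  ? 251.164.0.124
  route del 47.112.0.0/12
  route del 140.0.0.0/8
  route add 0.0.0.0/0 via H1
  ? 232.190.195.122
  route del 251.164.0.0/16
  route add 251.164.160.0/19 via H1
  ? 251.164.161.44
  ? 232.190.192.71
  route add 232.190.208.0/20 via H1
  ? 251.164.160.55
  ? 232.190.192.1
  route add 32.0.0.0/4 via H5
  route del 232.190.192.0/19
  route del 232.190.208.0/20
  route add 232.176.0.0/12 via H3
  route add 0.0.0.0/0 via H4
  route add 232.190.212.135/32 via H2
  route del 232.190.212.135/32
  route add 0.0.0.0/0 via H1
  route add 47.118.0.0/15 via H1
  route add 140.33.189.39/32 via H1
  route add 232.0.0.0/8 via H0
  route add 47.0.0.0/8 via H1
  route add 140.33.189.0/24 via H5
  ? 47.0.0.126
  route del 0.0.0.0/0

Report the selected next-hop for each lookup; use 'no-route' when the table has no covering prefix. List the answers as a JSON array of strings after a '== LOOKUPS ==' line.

Apply in order:
  add 232.176.0.0/12 -> H4 at depth 12
  - 232.176.0.0/12 clear@12
  add 140.0.0.0/8 -> H4 at depth 8
  add 232.190.192.0/19 -> H0 at depth 19
  ? 172.8.98.14  path d0:-→d1:-→d2:-  best=no-route
  ? 232.190.192.3  path d0:-→d1:-→d2:-→d3:-→d4:-→d5:-→d6:-→d7:-→d8:-→d9:-→d10:-→d11:-→d12:-→d13:-→d14:-→d15:-→d16:-→d17:-→d18:-→d19:H0  best=H0
  add 47.112.0.0/12 -> H0 at depth 12
  add 251.164.0.0/16 -> H2 at depth 16
  ? 251.164.0.124  path d0:-→d1:-→d2:-→d3:-→d4:-→d5:-→d6:-→d7:-→d8:-→d9:-→d10:-→d11:-→d12:-→d13:-→d14:-→d15:-→d16:H2  best=H2
  - 47.112.0.0/12 clear@12
  - 140.0.0.0/8 clear@8
  add 0.0.0.0/0 -> H1 at depth 0
  ? 232.190.195.122  path d0:H1→d1:-→d2:-→d3:-→d4:-→d5:-→d6:-→d7:-→d8:-→d9:-→d10:-→d11:-→d12:-→d13:-→d14:-→d15:-→d16:-→d17:-→d18:-→d19:H0  best=H0
  - 251.164.0.0/16 clear@16
  add 251.164.160.0/19 -> H1 at depth 19
  ? 251.164.161.44  path d0:H1→d1:-→d2:-→d3:-→d4:-→d5:-→d6:-→d7:-→d8:-→d9:-→d10:-→d11:-→d12:-→d13:-→d14:-→d15:-→d16:-→d17:-→d18:-→d19:H1  best=H1
  ? 232.190.192.71  path d0:H1→d1:-→d2:-→d3:-→d4:-→d5:-→d6:-→d7:-→d8:-→d9:-→d10:-→d11:-→d12:-→d13:-→d14:-→d15:-→d16:-→d17:-→d18:-→d19:H0  best=H0
  add 232.190.208.0/20 -> H1 at depth 20
  ? 251.164.160.55  path d0:H1→d1:-→d2:-→d3:-→d4:-→d5:-→d6:-→d7:-→d8:-→d9:-→d10:-→d11:-→d12:-→d13:-→d14:-→d15:-→d16:-→d17:-→d18:-→d19:H1  best=H1
  ? 232.190.192.1  path d0:H1→d1:-→d2:-→d3:-→d4:-→d5:-→d6:-→d7:-→d8:-→d9:-→d10:-→d11:-→d12:-→d13:-→d14:-→d15:-→d16:-→d17:-→d18:-→d19:H0  best=H0
  add 32.0.0.0/4 -> H5 at depth 4
  - 232.190.192.0/19 clear@19
  - 232.190.208.0/20 clear@20
  add 232.176.0.0/12 -> H3 at depth 12
  add 0.0.0.0/0 -> H4 at depth 0
  add 232.190.212.135/32 -> H2 at depth 32
  - 232.190.212.135/32 clear@32
  add 0.0.0.0/0 -> H1 at depth 0
  add 47.118.0.0/15 -> H1 at depth 15
  add 140.33.189.39/32 -> H1 at depth 32
  add 232.0.0.0/8 -> H0 at depth 8
  add 47.0.0.0/8 -> H1 at depth 8
  add 140.33.189.0/24 -> H5 at depth 24
  ? 47.0.0.126  path d0:H1→d1:-→d2:-→d3:-→d4:H5→d5:-→d6:-→d7:-→d8:H1→d9:-  best=H1
  - 0.0.0.0/0 clear@0

== LOOKUPS ==
["no-route","H0","H2","H0","H1","H0","H1","H0","H1"]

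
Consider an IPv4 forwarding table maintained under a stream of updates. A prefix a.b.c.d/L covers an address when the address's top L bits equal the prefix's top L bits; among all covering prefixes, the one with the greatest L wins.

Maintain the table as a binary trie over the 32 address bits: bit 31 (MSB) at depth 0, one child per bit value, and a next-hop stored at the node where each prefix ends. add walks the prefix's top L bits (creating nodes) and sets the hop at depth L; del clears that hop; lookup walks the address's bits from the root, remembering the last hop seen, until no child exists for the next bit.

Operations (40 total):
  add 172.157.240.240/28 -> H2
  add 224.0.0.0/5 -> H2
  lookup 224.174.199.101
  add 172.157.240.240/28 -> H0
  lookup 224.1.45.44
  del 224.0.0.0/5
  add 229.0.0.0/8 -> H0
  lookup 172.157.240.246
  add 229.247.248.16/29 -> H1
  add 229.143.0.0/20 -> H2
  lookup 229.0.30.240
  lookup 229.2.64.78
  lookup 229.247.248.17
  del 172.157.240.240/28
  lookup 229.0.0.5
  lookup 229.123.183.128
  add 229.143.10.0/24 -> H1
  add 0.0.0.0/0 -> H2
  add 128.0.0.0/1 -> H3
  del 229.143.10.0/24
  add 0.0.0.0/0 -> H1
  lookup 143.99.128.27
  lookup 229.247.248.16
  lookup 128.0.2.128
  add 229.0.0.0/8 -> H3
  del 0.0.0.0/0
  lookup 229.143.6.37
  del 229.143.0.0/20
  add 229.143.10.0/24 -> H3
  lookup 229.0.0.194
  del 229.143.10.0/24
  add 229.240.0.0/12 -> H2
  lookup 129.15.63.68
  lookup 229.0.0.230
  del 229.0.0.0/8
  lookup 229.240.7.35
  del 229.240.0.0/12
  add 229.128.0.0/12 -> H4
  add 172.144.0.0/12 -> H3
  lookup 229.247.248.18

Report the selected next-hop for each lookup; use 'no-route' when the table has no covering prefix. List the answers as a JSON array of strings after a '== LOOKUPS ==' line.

Apply in order:
  add 172.157.240.240/28 -> H2 at depth 28
  add 224.0.0.0/5 -> H2 at depth 5
  ? 224.174.199.101  path d0:-→d1:-→d2:-→d3:-→d4:-→d5:H2  best=H2
  add 172.157.240.240/28 -> H0 at depth 28
  ? 224.1.45.44  path d0:-→d1:-→d2:-→d3:-→d4:-→d5:H2  best=H2
  - 224.0.0.0/5 clear@5
  add 229.0.0.0/8 -> H0 at depth 8
  ? 172.157.240.246  path d0:-→d1:-→d2:-→d3:-→d4:-→d5:-→d6:-→d7:-→d8:-→d9:-→d10:-→d11:-→d12:-→d13:-→d14:-→d15:-→d16:-→d17:-→d18:-→d19:-→d20:-→d21:-→d22:-→d23:-→d24:-→d25:-→d26:-→d27:-→d28:H0  best=H0
  add 229.247.248.16/29 -> H1 at depth 29
  add 229.143.0.0/20 -> H2 at depth 20
  ? 229.0.30.240  path d0:-→d1:-→d2:-→d3:-→d4:-→d5:-→d6:-→d7:-→d8:H0  best=H0
  ? 229.2.64.78  path d0:-→d1:-→d2:-→d3:-→d4:-→d5:-→d6:-→d7:-→d8:H0  best=H0
  ? 229.247.248.17  path d0:-→d1:-→d2:-→d3:-→d4:-→d5:-→d6:-→d7:-→d8:H0→d9:-→d10:-→d11:-→d12:-→d13:-→d14:-→d15:-→d16:-→d17:-→d18:-→d19:-→d20:-→d21:-→d22:-→d23:-→d24:-→d25:-→d26:-→d27:-→d28:-→d29:H1  best=H1
  - 172.157.240.240/28 clear@28
  ? 229.0.0.5  path d0:-→d1:-→d2:-→d3:-→d4:-→d5:-→d6:-→d7:-→d8:H0  best=H0
  ? 229.123.183.128  path d0:-→d1:-→d2:-→d3:-→d4:-→d5:-→d6:-→d7:-→d8:H0  best=H0
  add 229.143.10.0/24 -> H1 at depth 24
  add 0.0.0.0/0 -> H2 at depth 0
  add 128.0.0.0/1 -> H3 at depth 1
  - 229.143.10.0/24 clear@24
  add 0.0.0.0/0 -> H1 at depth 0
  ? 143.99.128.27  path d0:H1→d1:H3→d2:-  best=H3
  ? 229.247.248.16  path d0:H1→d1:H3→d2:-→d3:-→d4:-→d5:-→d6:-→d7:-→d8:H0→d9:-→d10:-→d11:-→d12:-→d13:-→d14:-→d15:-→d16:-→d17:-→d18:-→d19:-→d20:-→d21:-→d22:-→d23:-→d24:-→d25:-→d26:-→d27:-→d28:-→d29:H1  best=H1
  ? 128.0.2.128  path d0:H1→d1:H3→d2:-  best=H3
  add 229.0.0.0/8 -> H3 at depth 8
  - 0.0.0.0/0 clear@0
  ? 229.143.6.37  path d0:-→d1:H3→d2:-→d3:-→d4:-→d5:-→d6:-→d7:-→d8:H3→d9:-→d10:-→d11:-→d12:-→d13:-→d14:-→d15:-→d16:-→d17:-→d18:-→d19:-→d20:H2  best=H2
  - 229.143.0.0/20 clear@20
  add 229.143.10.0/24 -> H3 at depth 24
  ? 229.0.0.194  path d0:-→d1:H3→d2:-→d3:-→d4:-→d5:-→d6:-→d7:-→d8:H3  best=H3
  - 229.143.10.0/24 clear@24
  add 229.240.0.0/12 -> H2 at depth 12
  ? 129.15.63.68  path d0:-→d1:H3→d2:-  best=H3
  ? 229.0.0.230  path d0:-→d1:H3→d2:-→d3:-→d4:-→d5:-→d6:-→d7:-→d8:H3  best=H3
  - 229.0.0.0/8 clear@8
  ? 229.240.7.35  path d0:-→d1:H3→d2:-→d3:-→d4:-→d5:-→d6:-→d7:-→d8:-→d9:-→d10:-→d11:-→d12:H2→d13:-  best=H2
  - 229.240.0.0/12 clear@12
  add 229.128.0.0/12 -> H4 at depth 12
  add 172.144.0.0/12 -> H3 at depth 12
  ? 229.247.248.18  path d0:-→d1:H3→d2:-→d3:-→d4:-→d5:-→d6:-→d7:-→d8:-→d9:-→d10:-→d11:-→d12:-→d13:-→d14:-→d15:-→d16:-→d17:-→d18:-→d19:-→d20:-→d21:-→d22:-→d23:-→d24:-→d25:-→d26:-→d27:-→d28:-→d29:H1  best=H1

== LOOKUPS ==
["H2","H2","H0","H0","H0","H1","H0","H0","H3","H1","H3","H2","H3","H3","H3","H2","H1"]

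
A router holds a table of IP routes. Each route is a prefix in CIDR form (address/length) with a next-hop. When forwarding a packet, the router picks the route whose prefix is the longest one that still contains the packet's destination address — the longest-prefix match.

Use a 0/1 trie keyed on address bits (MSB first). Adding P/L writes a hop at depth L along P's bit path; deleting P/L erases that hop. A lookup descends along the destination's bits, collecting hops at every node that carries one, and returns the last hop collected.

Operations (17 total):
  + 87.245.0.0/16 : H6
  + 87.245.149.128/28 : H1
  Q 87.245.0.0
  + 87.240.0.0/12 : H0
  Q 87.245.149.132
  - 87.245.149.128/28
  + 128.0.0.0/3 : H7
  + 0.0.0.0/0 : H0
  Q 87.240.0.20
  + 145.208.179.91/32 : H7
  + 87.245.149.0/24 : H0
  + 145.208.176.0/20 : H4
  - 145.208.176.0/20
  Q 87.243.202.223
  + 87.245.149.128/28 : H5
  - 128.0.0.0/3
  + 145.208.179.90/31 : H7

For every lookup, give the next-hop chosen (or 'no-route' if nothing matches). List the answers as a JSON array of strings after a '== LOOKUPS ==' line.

Process each operation:
  + 87.245.0.0/16 (H6) depth=16
  + 87.245.149.128/28 (H1) depth=28
  ? 87.245.0.0  path d0:-→d1:-→d2:-→d3:-→d4:-→d5:-→d6:-→d7:-→d8:-→d9:-→d10:-→d11:-→d12:-→d13:-→d14:-→d15:-→d16:H6  best=H6
  + 87.240.0.0/12 (H0) depth=12
  ? 87.245.149.132  path d0:-→d1:-→d2:-→d3:-→d4:-→d5:-→d6:-→d7:-→d8:-→d9:-→d10:-→d11:-→d12:H0→d13:-→d14:-→d15:-→d16:H6→d17:-→d18:-→d19:-→d20:-→d21:-→d22:-→d23:-→d24:-→d25:-→d26:-→d27:-→d28:H1  best=H1
  del 87.245.149.128/28 (clear depth 28)
  + 128.0.0.0/3 (H7) depth=3
  + 0.0.0.0/0 (H0) depth=0
  ? 87.240.0.20  path d0:H0→d1:-→d2:-→d3:-→d4:-→d5:-→d6:-→d7:-→d8:-→d9:-→d10:-→d11:-→d12:H0→d13:-  best=H0
  + 145.208.179.91/32 (H7) depth=32
  + 87.245.149.0/24 (H0) depth=24
  + 145.208.176.0/20 (H4) depth=20
  del 145.208.176.0/20 (clear depth 20)
  ? 87.243.202.223  path d0:H0→d1:-→d2:-→d3:-→d4:-→d5:-→d6:-→d7:-→d8:-→d9:-→d10:-→d11:-→d12:H0→d13:-  best=H0
  + 87.245.149.128/28 (H5) depth=28
  del 128.0.0.0/3 (clear depth 3)
  + 145.208.179.90/31 (H7) depth=31

== LOOKUPS ==
["H6","H1","H0","H0"]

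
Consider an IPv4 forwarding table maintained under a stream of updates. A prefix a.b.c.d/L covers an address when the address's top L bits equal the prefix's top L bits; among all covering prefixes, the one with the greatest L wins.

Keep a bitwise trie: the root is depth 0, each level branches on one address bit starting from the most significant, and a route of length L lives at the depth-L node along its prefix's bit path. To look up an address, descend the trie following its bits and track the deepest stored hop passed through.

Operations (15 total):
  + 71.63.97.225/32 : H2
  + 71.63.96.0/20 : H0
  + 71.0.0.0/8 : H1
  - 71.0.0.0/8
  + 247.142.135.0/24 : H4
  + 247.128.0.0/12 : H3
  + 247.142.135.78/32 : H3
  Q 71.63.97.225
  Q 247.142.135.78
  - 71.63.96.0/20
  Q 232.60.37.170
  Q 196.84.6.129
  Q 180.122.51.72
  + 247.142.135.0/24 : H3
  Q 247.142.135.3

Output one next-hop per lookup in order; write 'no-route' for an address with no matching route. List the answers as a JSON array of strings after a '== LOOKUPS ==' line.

Process each operation:
  add 71.63.97.225/32 -> H2 at depth 32
  add 71.63.96.0/20 -> H0 at depth 20
  add 71.0.0.0/8 -> H1 at depth 8
  - 71.0.0.0/8 clear@8
  add 247.142.135.0/24 -> H4 at depth 24
  add 247.128.0.0/12 -> H3 at depth 12
  add 247.142.135.78/32 -> H3 at depth 32
  Q 71.63.97.225: descend 01000111001111110110000111100001 ; hops seen [H0,H2] ; pick H2
  Q 247.142.135.78: descend 11110111100011101000011101001110 ; hops seen [H3,H4,H3] ; pick H3
  - 71.63.96.0/20 clear@20
  Q 232.60.37.170: descend 111 ; hops seen [∅] ; pick no-route
  Q 196.84.6.129: descend 11 ; hops seen [∅] ; pick no-route
  Q 180.122.51.72: descend 1 ; hops seen [∅] ; pick no-route
  add 247.142.135.0/24 -> H3 at depth 24
  Q 247.142.135.3: descend 1111011110001110100001110 ; hops seen [H3,H3] ; pick H3

== LOOKUPS ==
["H2","H3","no-route","no-route","no-route","H3"]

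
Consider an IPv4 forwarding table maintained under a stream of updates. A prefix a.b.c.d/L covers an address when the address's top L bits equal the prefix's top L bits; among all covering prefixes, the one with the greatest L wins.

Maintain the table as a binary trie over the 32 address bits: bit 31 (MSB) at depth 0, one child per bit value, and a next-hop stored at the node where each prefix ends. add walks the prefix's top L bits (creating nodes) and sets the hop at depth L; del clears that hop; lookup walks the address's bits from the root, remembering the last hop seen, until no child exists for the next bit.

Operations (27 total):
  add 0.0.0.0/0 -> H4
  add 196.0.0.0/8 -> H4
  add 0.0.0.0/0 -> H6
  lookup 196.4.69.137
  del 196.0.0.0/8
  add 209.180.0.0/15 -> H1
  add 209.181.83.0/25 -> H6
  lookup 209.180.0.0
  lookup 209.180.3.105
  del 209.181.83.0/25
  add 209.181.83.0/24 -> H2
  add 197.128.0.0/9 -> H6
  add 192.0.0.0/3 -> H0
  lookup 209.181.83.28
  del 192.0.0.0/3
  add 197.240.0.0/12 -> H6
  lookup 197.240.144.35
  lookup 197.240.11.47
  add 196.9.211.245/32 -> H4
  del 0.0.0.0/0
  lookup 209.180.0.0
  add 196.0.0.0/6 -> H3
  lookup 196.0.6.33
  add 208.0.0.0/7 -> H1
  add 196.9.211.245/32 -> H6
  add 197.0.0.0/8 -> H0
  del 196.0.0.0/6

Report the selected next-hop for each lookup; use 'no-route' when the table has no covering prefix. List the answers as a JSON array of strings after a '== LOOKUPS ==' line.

Trace:
  add 0.0.0.0/0 -> H4 at depth 0
  add 196.0.0.0/8 -> H4 at depth 8
  add 0.0.0.0/0 -> H6 at depth 0
  ? 196.4.69.137  path d0:H6→d1:-→d2:-→d3:-→d4:-→d5:-→d6:-→d7:-→d8:H4  best=H4
  - 196.0.0.0/8 clear@8
  add 209.180.0.0/15 -> H1 at depth 15
  add 209.181.83.0/25 -> H6 at depth 25
  ? 209.180.0.0  path d0:H6→d1:-→d2:-→d3:-→d4:-→d5:-→d6:-→d7:-→d8:-→d9:-→d10:-→d11:-→d12:-→d13:-→d14:-→d15:H1  best=H1
  ? 209.180.3.105  path d0:H6→d1:-→d2:-→d3:-→d4:-→d5:-→d6:-→d7:-→d8:-→d9:-→d10:-→d11:-→d12:-→d13:-→d14:-→d15:H1  best=H1
  - 209.181.83.0/25 clear@25
  add 209.181.83.0/24 -> H2 at depth 24
  add 197.128.0.0/9 -> H6 at depth 9
  add 192.0.0.0/3 -> H0 at depth 3
  ? 209.181.83.28  path d0:H6→d1:-→d2:-→d3:H0→d4:-→d5:-→d6:-→d7:-→d8:-→d9:-→d10:-→d11:-→d12:-→d13:-→d14:-→d15:H1→d16:-→d17:-→d18:-→d19:-→d20:-→d21:-→d22:-→d23:-→d24:H2→d25:-  best=H2
  - 192.0.0.0/3 clear@3
  add 197.240.0.0/12 -> H6 at depth 12
  ? 197.240.144.35  path d0:H6→d1:-→d2:-→d3:-→d4:-→d5:-→d6:-→d7:-→d8:-→d9:H6→d10:-→d11:-→d12:H6  best=H6
  ? 197.240.11.47  path d0:H6→d1:-→d2:-→d3:-→d4:-→d5:-→d6:-→d7:-→d8:-→d9:H6→d10:-→d11:-→d12:H6  best=H6
  add 196.9.211.245/32 -> H4 at depth 32
  - 0.0.0.0/0 clear@0
  ? 209.180.0.0  path d0:-→d1:-→d2:-→d3:-→d4:-→d5:-→d6:-→d7:-→d8:-→d9:-→d10:-→d11:-→d12:-→d13:-→d14:-→d15:H1  best=H1
  add 196.0.0.0/6 -> H3 at depth 6
  ? 196.0.6.33  path d0:-→d1:-→d2:-→d3:-→d4:-→d5:-→d6:H3→d7:-→d8:-→d9:-→d10:-→d11:-→d12:-  best=H3
  add 208.0.0.0/7 -> H1 at depth 7
  add 196.9.211.245/32 -> H6 at depth 32
  add 197.0.0.0/8 -> H0 at depth 8
  - 196.0.0.0/6 clear@6

== LOOKUPS ==
["H4","H1","H1","H2","H6","H6","H1","H3"]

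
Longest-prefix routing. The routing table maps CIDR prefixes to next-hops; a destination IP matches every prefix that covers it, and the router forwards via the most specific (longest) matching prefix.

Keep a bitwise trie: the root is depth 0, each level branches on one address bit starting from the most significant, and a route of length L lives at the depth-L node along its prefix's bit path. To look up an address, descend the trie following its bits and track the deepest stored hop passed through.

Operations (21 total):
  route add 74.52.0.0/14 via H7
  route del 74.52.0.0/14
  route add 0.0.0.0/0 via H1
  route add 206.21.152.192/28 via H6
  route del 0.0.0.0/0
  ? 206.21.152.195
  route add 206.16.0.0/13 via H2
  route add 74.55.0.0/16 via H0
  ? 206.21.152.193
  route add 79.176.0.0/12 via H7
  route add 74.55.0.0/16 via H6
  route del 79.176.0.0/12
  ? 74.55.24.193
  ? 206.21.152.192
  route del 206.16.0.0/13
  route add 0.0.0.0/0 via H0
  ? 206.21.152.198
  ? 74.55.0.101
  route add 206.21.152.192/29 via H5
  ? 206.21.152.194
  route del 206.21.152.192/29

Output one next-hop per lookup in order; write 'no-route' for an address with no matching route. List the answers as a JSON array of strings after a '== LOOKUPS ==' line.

Trace:
  add 74.52.0.0/14 -> H7 at depth 14
  del 74.52.0.0/14 (clear depth 14)
  add 0.0.0.0/0 -> H1 at depth 0
  add 206.21.152.192/28 -> H6 at depth 28
  del 0.0.0.0/0 (clear depth 0)
  Q 206.21.152.195: descend 1100111000010101100110001100 ; hops seen [H6] ; pick H6
  add 206.16.0.0/13 -> H2 at depth 13
  add 74.55.0.0/16 -> H0 at depth 16
  Q 206.21.152.193: descend 1100111000010101100110001100 ; hops seen [H2,H6] ; pick H6
  add 79.176.0.0/12 -> H7 at depth 12
  add 74.55.0.0/16 -> H6 at depth 16
  del 79.176.0.0/12 (clear depth 12)
  Q 74.55.24.193: descend 0100101000110111 ; hops seen [H6] ; pick H6
  Q 206.21.152.192: descend 1100111000010101100110001100 ; hops seen [H2,H6] ; pick H6
  del 206.16.0.0/13 (clear depth 13)
  add 0.0.0.0/0 -> H0 at depth 0
  Q 206.21.152.198: descend 1100111000010101100110001100 ; hops seen [H0,H6] ; pick H6
  Q 74.55.0.101: descend 0100101000110111 ; hops seen [H0,H6] ; pick H6
  add 206.21.152.192/29 -> H5 at depth 29
  Q 206.21.152.194: descend 11001110000101011001100011000 ; hops seen [H0,H6,H5] ; pick H5
  del 206.21.152.192/29 (clear depth 29)

== LOOKUPS ==
["H6","H6","H6","H6","H6","H6","H5"]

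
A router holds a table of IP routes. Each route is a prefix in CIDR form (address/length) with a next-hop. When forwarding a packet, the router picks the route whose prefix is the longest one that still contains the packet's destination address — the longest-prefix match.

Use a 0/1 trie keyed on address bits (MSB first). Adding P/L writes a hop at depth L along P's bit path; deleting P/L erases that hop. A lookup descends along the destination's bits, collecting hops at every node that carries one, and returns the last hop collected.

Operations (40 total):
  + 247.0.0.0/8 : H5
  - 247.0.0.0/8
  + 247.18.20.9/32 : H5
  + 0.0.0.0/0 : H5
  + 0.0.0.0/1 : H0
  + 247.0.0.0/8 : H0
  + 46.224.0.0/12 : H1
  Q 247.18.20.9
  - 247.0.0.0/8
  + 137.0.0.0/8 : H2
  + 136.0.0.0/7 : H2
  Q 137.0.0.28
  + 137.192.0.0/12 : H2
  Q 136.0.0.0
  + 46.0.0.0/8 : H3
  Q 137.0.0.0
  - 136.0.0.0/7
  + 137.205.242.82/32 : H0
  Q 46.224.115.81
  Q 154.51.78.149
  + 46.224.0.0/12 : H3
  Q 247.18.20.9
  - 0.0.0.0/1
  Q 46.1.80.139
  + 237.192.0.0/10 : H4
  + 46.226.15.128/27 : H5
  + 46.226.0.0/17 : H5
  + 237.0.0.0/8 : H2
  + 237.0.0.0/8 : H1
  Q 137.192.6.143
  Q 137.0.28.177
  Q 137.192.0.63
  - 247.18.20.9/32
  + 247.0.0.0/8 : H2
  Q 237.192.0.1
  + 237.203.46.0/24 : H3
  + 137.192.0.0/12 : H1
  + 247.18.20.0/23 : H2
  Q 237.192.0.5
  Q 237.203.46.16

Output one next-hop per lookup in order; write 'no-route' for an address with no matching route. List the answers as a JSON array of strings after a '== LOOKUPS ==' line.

Trace:
  + 247.0.0.0/8 (H5) depth=8
  - 247.0.0.0/8 clear@8
  + 247.18.20.9/32 (H5) depth=32
  + 0.0.0.0/0 (H5) depth=0
  + 0.0.0.0/1 (H0) depth=1
  + 247.0.0.0/8 (H0) depth=8
  + 46.224.0.0/12 (H1) depth=12
  Q 247.18.20.9: descend 11110111000100100001010000001001 ; hops seen [H5,H0,H5] ; pick H5
  - 247.0.0.0/8 clear@8
  + 137.0.0.0/8 (H2) depth=8
  + 136.0.0.0/7 (H2) depth=7
  Q 137.0.0.28: descend 10001001 ; hops seen [H5,H2,H2] ; pick H2
  + 137.192.0.0/12 (H2) depth=12
  Q 136.0.0.0: descend 1000100 ; hops seen [H5,H2] ; pick H2
  + 46.0.0.0/8 (H3) depth=8
  Q 137.0.0.0: descend 10001001 ; hops seen [H5,H2,H2] ; pick H2
  - 136.0.0.0/7 clear@7
  + 137.205.242.82/32 (H0) depth=32
  Q 46.224.115.81: descend 001011101110 ; hops seen [H5,H0,H3,H1] ; pick H1
  Q 154.51.78.149: descend 100 ; hops seen [H5] ; pick H5
  + 46.224.0.0/12 (H3) depth=12
  Q 247.18.20.9: descend 11110111000100100001010000001001 ; hops seen [H5,H5] ; pick H5
  - 0.0.0.0/1 clear@1
  Q 46.1.80.139: descend 00101110 ; hops seen [H5,H3] ; pick H3
  + 237.192.0.0/10 (H4) depth=10
  + 46.226.15.128/27 (H5) depth=27
  + 46.226.0.0/17 (H5) depth=17
  + 237.0.0.0/8 (H2) depth=8
  + 237.0.0.0/8 (H1) depth=8
  Q 137.192.6.143: descend 100010011100 ; hops seen [H5,H2,H2] ; pick H2
  Q 137.0.28.177: descend 10001001 ; hops seen [H5,H2] ; pick H2
  Q 137.192.0.63: descend 100010011100 ; hops seen [H5,H2,H2] ; pick H2
  - 247.18.20.9/32 clear@32
  + 247.0.0.0/8 (H2) depth=8
  Q 237.192.0.1: descend 1110110111 ; hops seen [H5,H1,H4] ; pick H4
  + 237.203.46.0/24 (H3) depth=24
  + 137.192.0.0/12 (H1) depth=12
  + 247.18.20.0/23 (H2) depth=23
  Q 237.192.0.5: descend 111011011100 ; hops seen [H5,H1,H4] ; pick H4
  Q 237.203.46.16: descend 111011011100101100101110 ; hops seen [H5,H1,H4,H3] ; pick H3

== LOOKUPS ==
["H5","H2","H2","H2","H1","H5","H5","H3","H2","H2","H2","H4","H4","H3"]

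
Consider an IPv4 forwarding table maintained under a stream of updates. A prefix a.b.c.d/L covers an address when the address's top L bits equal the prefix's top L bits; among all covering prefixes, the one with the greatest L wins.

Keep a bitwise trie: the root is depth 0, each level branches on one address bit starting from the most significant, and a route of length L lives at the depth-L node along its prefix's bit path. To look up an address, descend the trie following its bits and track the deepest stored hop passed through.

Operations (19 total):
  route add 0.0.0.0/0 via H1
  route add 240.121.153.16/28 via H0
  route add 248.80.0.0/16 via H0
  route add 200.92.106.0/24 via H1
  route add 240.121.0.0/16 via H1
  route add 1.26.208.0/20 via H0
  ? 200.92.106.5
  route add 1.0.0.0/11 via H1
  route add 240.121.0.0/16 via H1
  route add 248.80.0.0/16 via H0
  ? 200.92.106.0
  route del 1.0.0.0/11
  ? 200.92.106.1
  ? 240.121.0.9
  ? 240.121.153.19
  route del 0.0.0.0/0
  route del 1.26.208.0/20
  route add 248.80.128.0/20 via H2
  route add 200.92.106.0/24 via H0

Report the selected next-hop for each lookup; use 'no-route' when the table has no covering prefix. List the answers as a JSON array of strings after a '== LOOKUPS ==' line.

Process each operation:
  + 0.0.0.0/0 (H1) depth=0
  + 240.121.153.16/28 (H0) depth=28
  + 248.80.0.0/16 (H0) depth=16
  + 200.92.106.0/24 (H1) depth=24
  + 240.121.0.0/16 (H1) depth=16
  + 1.26.208.0/20 (H0) depth=20
  ? 200.92.106.5  path d0:H1→d1:-→d2:-→d3:-→d4:-→d5:-→d6:-→d7:-→d8:-→d9:-→d10:-→d11:-→d12:-→d13:-→d14:-→d15:-→d16:-→d17:-→d18:-→d19:-→d20:-→d21:-→d22:-→d23:-→d24:H1  best=H1
  + 1.0.0.0/11 (H1) depth=11
  + 240.121.0.0/16 (H1) depth=16
  + 248.80.0.0/16 (H0) depth=16
  ? 200.92.106.0  path d0:H1→d1:-→d2:-→d3:-→d4:-→d5:-→d6:-→d7:-→d8:-→d9:-→d10:-→d11:-→d12:-→d13:-→d14:-→d15:-→d16:-→d17:-→d18:-→d19:-→d20:-→d21:-→d22:-→d23:-→d24:H1  best=H1
  - 1.0.0.0/11 clear@11
  ? 200.92.106.1  path d0:H1→d1:-→d2:-→d3:-→d4:-→d5:-→d6:-→d7:-→d8:-→d9:-→d10:-→d11:-→d12:-→d13:-→d14:-→d15:-→d16:-→d17:-→d18:-→d19:-→d20:-→d21:-→d22:-→d23:-→d24:H1  best=H1
  ? 240.121.0.9  path d0:H1→d1:-→d2:-→d3:-→d4:-→d5:-→d6:-→d7:-→d8:-→d9:-→d10:-→d11:-→d12:-→d13:-→d14:-→d15:-→d16:H1  best=H1
  ? 240.121.153.19  path d0:H1→d1:-→d2:-→d3:-→d4:-→d5:-→d6:-→d7:-→d8:-→d9:-→d10:-→d11:-→d12:-→d13:-→d14:-→d15:-→d16:H1→d17:-→d18:-→d19:-→d20:-→d21:-→d22:-→d23:-→d24:-→d25:-→d26:-→d27:-→d28:H0  best=H0
  - 0.0.0.0/0 clear@0
  - 1.26.208.0/20 clear@20
  + 248.80.128.0/20 (H2) depth=20
  + 200.92.106.0/24 (H0) depth=24

== LOOKUPS ==
["H1","H1","H1","H1","H0"]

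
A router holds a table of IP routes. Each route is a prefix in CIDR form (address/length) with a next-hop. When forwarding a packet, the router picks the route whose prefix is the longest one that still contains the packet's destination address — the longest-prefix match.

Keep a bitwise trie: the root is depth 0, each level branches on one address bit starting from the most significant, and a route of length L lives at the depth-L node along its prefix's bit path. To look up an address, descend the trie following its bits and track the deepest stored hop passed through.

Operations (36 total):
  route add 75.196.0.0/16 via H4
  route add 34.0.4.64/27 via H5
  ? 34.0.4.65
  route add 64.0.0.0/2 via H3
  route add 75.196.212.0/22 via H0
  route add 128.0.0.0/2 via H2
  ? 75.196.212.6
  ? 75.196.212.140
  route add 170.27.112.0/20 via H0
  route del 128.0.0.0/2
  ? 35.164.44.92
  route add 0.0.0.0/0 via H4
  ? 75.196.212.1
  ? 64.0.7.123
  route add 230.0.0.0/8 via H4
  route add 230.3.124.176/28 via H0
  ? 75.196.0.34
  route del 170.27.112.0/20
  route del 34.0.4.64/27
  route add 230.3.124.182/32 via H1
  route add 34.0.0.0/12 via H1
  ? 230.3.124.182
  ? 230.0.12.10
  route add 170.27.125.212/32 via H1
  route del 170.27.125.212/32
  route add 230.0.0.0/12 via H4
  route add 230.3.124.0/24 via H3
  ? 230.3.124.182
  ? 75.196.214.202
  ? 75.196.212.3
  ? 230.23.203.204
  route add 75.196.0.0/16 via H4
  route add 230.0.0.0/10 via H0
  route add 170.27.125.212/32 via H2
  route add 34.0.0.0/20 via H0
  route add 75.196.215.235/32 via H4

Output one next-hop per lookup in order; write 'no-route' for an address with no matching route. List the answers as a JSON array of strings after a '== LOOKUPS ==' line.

Process each operation:
  add 75.196.0.0/16 -> H4 at depth 16
  add 34.0.4.64/27 -> H5 at depth 27
  lookup 34.0.4.65: bits 001000100000000000000100010 walk d0:-→d1:-→d2:-→d3:-→d4:-→d5:-→d6:-→d7:-→d8:-→d9:-→d10:-→d11:-→d12:-→d13:-→d14:-→d15:-→d16:-→d17:-→d18:-→d19:-→d20:-→d21:-→d22:-→d23:-→d24:-→d25:-→d26:-→d27:H5 -> H5
  add 64.0.0.0/2 -> H3 at depth 2
  add 75.196.212.0/22 -> H0 at depth 22
  add 128.0.0.0/2 -> H2 at depth 2
  lookup 75.196.212.6: bits 0100101111000100110101 walk d0:-→d1:-→d2:H3→d3:-→d4:-→d5:-→d6:-→d7:-→d8:-→d9:-→d10:-→d11:-→d12:-→d13:-→d14:-→d15:-→d16:H4→d17:-→d18:-→d19:-→d20:-→d21:-→d22:H0 -> H0
  lookup 75.196.212.140: bits 0100101111000100110101 walk d0:-→d1:-→d2:H3→d3:-→d4:-→d5:-→d6:-→d7:-→d8:-→d9:-→d10:-→d11:-→d12:-→d13:-→d14:-→d15:-→d16:H4→d17:-→d18:-→d19:-→d20:-→d21:-→d22:H0 -> H0
  add 170.27.112.0/20 -> H0 at depth 20
  del 128.0.0.0/2 (clear depth 2)
  lookup 35.164.44.92: bits 0010001 walk d0:-→d1:-→d2:-→d3:-→d4:-→d5:-→d6:-→d7:- -> no-route
  add 0.0.0.0/0 -> H4 at depth 0
  lookup 75.196.212.1: bits 0100101111000100110101 walk d0:H4→d1:-→d2:H3→d3:-→d4:-→d5:-→d6:-→d7:-→d8:-→d9:-→d10:-→d11:-→d12:-→d13:-→d14:-→d15:-→d16:H4→d17:-→d18:-→d19:-→d20:-→d21:-→d22:H0 -> H0
  lookup 64.0.7.123: bits 0100 walk d0:H4→d1:-→d2:H3→d3:-→d4:- -> H3
  add 230.0.0.0/8 -> H4 at depth 8
  add 230.3.124.176/28 -> H0 at depth 28
  lookup 75.196.0.34: bits 0100101111000100 walk d0:H4→d1:-→d2:H3→d3:-→d4:-→d5:-→d6:-→d7:-→d8:-→d9:-→d10:-→d11:-→d12:-→d13:-→d14:-→d15:-→d16:H4 -> H4
  del 170.27.112.0/20 (clear depth 20)
  del 34.0.4.64/27 (clear depth 27)
  add 230.3.124.182/32 -> H1 at depth 32
  add 34.0.0.0/12 -> H1 at depth 12
  lookup 230.3.124.182: bits 11100110000000110111110010110110 walk d0:H4→d1:-→d2:-→d3:-→d4:-→d5:-→d6:-→d7:-→d8:H4→d9:-→d10:-→d11:-→d12:-→d13:-→d14:-→d15:-→d16:-→d17:-→d18:-→d19:-→d20:-→d21:-→d22:-→d23:-→d24:-→d25:-→d26:-→d27:-→d28:H0→d29:-→d30:-→d31:-→d32:H1 -> H1
  lookup 230.0.12.10: bits 11100110000000 walk d0:H4→d1:-→d2:-→d3:-→d4:-→d5:-→d6:-→d7:-→d8:H4→d9:-→d10:-→d11:-→d12:-→d13:-→d14:- -> H4
  add 170.27.125.212/32 -> H1 at depth 32
  del 170.27.125.212/32 (clear depth 32)
  add 230.0.0.0/12 -> H4 at depth 12
  add 230.3.124.0/24 -> H3 at depth 24
  lookup 230.3.124.182: bits 11100110000000110111110010110110 walk d0:H4→d1:-→d2:-→d3:-→d4:-→d5:-→d6:-→d7:-→d8:H4→d9:-→d10:-→d11:-→d12:H4→d13:-→d14:-→d15:-→d16:-→d17:-→d18:-→d19:-→d20:-→d21:-→d22:-→d23:-→d24:H3→d25:-→d26:-→d27:-→d28:H0→d29:-→d30:-→d31:-→d32:H1 -> H1
  lookup 75.196.214.202: bits 0100101111000100110101 walk d0:H4→d1:-→d2:H3→d3:-→d4:-→d5:-→d6:-→d7:-→d8:-→d9:-→d10:-→d11:-→d12:-→d13:-→d14:-→d15:-→d16:H4→d17:-→d18:-→d19:-→d20:-→d21:-→d22:H0 -> H0
  lookup 75.196.212.3: bits 0100101111000100110101 walk d0:H4→d1:-→d2:H3→d3:-→d4:-→d5:-→d6:-→d7:-→d8:-→d9:-→d10:-→d11:-→d12:-→d13:-→d14:-→d15:-→d16:H4→d17:-→d18:-→d19:-→d20:-→d21:-→d22:H0 -> H0
  lookup 230.23.203.204: bits 11100110000 walk d0:H4→d1:-→d2:-→d3:-→d4:-→d5:-→d6:-→d7:-→d8:H4→d9:-→d10:-→d11:- -> H4
  add 75.196.0.0/16 -> H4 at depth 16
  add 230.0.0.0/10 -> H0 at depth 10
  add 170.27.125.212/32 -> H2 at depth 32
  add 34.0.0.0/20 -> H0 at depth 20
  add 75.196.215.235/32 -> H4 at depth 32

== LOOKUPS ==
["H5","H0","H0","no-route","H0","H3","H4","H1","H4","H1","H0","H0","H4"]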